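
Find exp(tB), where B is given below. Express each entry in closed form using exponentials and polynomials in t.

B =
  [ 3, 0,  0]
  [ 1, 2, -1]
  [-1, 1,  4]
e^{tB} =
  [exp(3*t), 0, 0]
  [t*exp(3*t), -t*exp(3*t) + exp(3*t), -t*exp(3*t)]
  [-t*exp(3*t), t*exp(3*t), t*exp(3*t) + exp(3*t)]

Strategy: write B = P · J · P⁻¹ where J is a Jordan canonical form, so e^{tB} = P · e^{tJ} · P⁻¹, and e^{tJ} can be computed block-by-block.

B has Jordan form
J =
  [3, 1, 0]
  [0, 3, 0]
  [0, 0, 3]
(up to reordering of blocks).

Per-block formulas:
  For a 2×2 Jordan block J_2(3): exp(t · J_2(3)) = e^(3t)·(I + t·N), where N is the 2×2 nilpotent shift.
  For a 1×1 block at λ = 3: exp(t · [3]) = [e^(3t)].

After assembling e^{tJ} and conjugating by P, we get:

e^{tB} =
  [exp(3*t), 0, 0]
  [t*exp(3*t), -t*exp(3*t) + exp(3*t), -t*exp(3*t)]
  [-t*exp(3*t), t*exp(3*t), t*exp(3*t) + exp(3*t)]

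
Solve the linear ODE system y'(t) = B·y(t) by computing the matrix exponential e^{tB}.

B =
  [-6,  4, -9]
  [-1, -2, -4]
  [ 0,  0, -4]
e^{tB} =
  [-2*t*exp(-4*t) + exp(-4*t), 4*t*exp(-4*t), t^2*exp(-4*t) - 9*t*exp(-4*t)]
  [-t*exp(-4*t), 2*t*exp(-4*t) + exp(-4*t), t^2*exp(-4*t)/2 - 4*t*exp(-4*t)]
  [0, 0, exp(-4*t)]

Strategy: write B = P · J · P⁻¹ where J is a Jordan canonical form, so e^{tB} = P · e^{tJ} · P⁻¹, and e^{tJ} can be computed block-by-block.

B has Jordan form
J =
  [-4,  1,  0]
  [ 0, -4,  1]
  [ 0,  0, -4]
(up to reordering of blocks).

Per-block formulas:
  For a 3×3 Jordan block J_3(-4): exp(t · J_3(-4)) = e^(-4t)·(I + t·N + (t^2/2)·N^2), where N is the 3×3 nilpotent shift.

After assembling e^{tJ} and conjugating by P, we get:

e^{tB} =
  [-2*t*exp(-4*t) + exp(-4*t), 4*t*exp(-4*t), t^2*exp(-4*t) - 9*t*exp(-4*t)]
  [-t*exp(-4*t), 2*t*exp(-4*t) + exp(-4*t), t^2*exp(-4*t)/2 - 4*t*exp(-4*t)]
  [0, 0, exp(-4*t)]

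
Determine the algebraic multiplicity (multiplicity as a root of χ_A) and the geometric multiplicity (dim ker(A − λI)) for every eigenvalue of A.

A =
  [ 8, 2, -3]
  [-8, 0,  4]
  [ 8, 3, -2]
λ = 2: alg = 3, geom = 1

Step 1 — factor the characteristic polynomial to read off the algebraic multiplicities:
  χ_A(x) = (x - 2)^3

Step 2 — compute geometric multiplicities via the rank-nullity identity g(λ) = n − rank(A − λI):
  rank(A − (2)·I) = 2, so dim ker(A − (2)·I) = n − 2 = 1

Summary:
  λ = 2: algebraic multiplicity = 3, geometric multiplicity = 1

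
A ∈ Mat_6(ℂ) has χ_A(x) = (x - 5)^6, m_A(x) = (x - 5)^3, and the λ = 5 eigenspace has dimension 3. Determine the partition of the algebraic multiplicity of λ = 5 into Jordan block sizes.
Block sizes for λ = 5: [3, 2, 1]

Step 1 — from the characteristic polynomial, algebraic multiplicity of λ = 5 is 6. From dim ker(A − (5)·I) = 3, there are exactly 3 Jordan blocks for λ = 5.
Step 2 — from the minimal polynomial, the factor (x − 5)^3 tells us the largest block for λ = 5 has size 3.
Step 3 — with total size 6, 3 blocks, and largest block 3, the block sizes (in nonincreasing order) are [3, 2, 1].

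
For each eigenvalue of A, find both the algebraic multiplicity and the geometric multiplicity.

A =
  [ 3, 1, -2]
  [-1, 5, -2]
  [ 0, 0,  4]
λ = 4: alg = 3, geom = 2

Step 1 — factor the characteristic polynomial to read off the algebraic multiplicities:
  χ_A(x) = (x - 4)^3

Step 2 — compute geometric multiplicities via the rank-nullity identity g(λ) = n − rank(A − λI):
  rank(A − (4)·I) = 1, so dim ker(A − (4)·I) = n − 1 = 2

Summary:
  λ = 4: algebraic multiplicity = 3, geometric multiplicity = 2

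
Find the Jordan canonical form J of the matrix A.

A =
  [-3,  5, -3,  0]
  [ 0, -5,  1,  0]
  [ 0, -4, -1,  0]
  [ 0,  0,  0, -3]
J_3(-3) ⊕ J_1(-3)

The characteristic polynomial is
  det(x·I − A) = x^4 + 12*x^3 + 54*x^2 + 108*x + 81 = (x + 3)^4

Eigenvalues and multiplicities (the geometric multiplicity of λ is n − rank(A − λI), which equals the number of Jordan blocks for λ):
  λ = -3: algebraic multiplicity = 4, geometric multiplicity = 2

Determining the block sizes for each eigenvalue:
  λ = -3: with am = 4 and gm = 2, the partition is not yet determined (e.g. several partitions of 4 into 2 parts exist). Let N = A − (-3)·I. Computing rank(N^1) = 2, rank(N^2) = 1, rank(N^3) = 0; the number of blocks of size ≥ j is rank(N^{j−1}) − rank(N^j), giving [2, 1, 1]. So we have 1 block(s) of size 3, 1 block(s) of size 1 → block sizes [3, 1]

Assembling the blocks gives a Jordan form
J =
  [-3,  1,  0,  0]
  [ 0, -3,  1,  0]
  [ 0,  0, -3,  0]
  [ 0,  0,  0, -3]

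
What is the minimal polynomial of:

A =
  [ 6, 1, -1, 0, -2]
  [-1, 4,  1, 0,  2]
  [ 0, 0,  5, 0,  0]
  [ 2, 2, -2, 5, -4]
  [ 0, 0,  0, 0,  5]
x^2 - 10*x + 25

The characteristic polynomial is χ_A(x) = (x - 5)^5, so the eigenvalues are known. The minimal polynomial is
  m_A(x) = Π_λ (x − λ)^{k_λ}
where k_λ is the size of the *largest* Jordan block for λ (equivalently, the smallest k with (A − λI)^k v = 0 for every generalised eigenvector v of λ).

  λ = 5: largest Jordan block has size 2, contributing (x − 5)^2

So m_A(x) = (x - 5)^2 = x^2 - 10*x + 25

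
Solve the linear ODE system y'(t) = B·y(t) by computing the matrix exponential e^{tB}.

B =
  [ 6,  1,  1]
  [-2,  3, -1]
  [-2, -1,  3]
e^{tB} =
  [2*t*exp(4*t) + exp(4*t), t*exp(4*t), t*exp(4*t)]
  [-2*t*exp(4*t), -t*exp(4*t) + exp(4*t), -t*exp(4*t)]
  [-2*t*exp(4*t), -t*exp(4*t), -t*exp(4*t) + exp(4*t)]

Strategy: write B = P · J · P⁻¹ where J is a Jordan canonical form, so e^{tB} = P · e^{tJ} · P⁻¹, and e^{tJ} can be computed block-by-block.

B has Jordan form
J =
  [4, 1, 0]
  [0, 4, 0]
  [0, 0, 4]
(up to reordering of blocks).

Per-block formulas:
  For a 2×2 Jordan block J_2(4): exp(t · J_2(4)) = e^(4t)·(I + t·N), where N is the 2×2 nilpotent shift.
  For a 1×1 block at λ = 4: exp(t · [4]) = [e^(4t)].

After assembling e^{tJ} and conjugating by P, we get:

e^{tB} =
  [2*t*exp(4*t) + exp(4*t), t*exp(4*t), t*exp(4*t)]
  [-2*t*exp(4*t), -t*exp(4*t) + exp(4*t), -t*exp(4*t)]
  [-2*t*exp(4*t), -t*exp(4*t), -t*exp(4*t) + exp(4*t)]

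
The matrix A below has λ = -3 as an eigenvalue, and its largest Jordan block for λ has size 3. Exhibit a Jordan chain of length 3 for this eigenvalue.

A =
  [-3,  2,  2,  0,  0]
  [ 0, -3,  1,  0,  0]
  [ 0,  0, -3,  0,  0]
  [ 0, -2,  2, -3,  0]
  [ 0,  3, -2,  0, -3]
A Jordan chain for λ = -3 of length 3:
v_1 = (2, 0, 0, -2, 3)ᵀ
v_2 = (2, 1, 0, 2, -2)ᵀ
v_3 = (0, 0, 1, 0, 0)ᵀ

Let N = A − (-3)·I. We want v_3 with N^3 v_3 = 0 but N^2 v_3 ≠ 0; then v_{j-1} := N · v_j for j = 3, …, 2.

Pick v_3 = (0, 0, 1, 0, 0)ᵀ.
Then v_2 = N · v_3 = (2, 1, 0, 2, -2)ᵀ.
Then v_1 = N · v_2 = (2, 0, 0, -2, 3)ᵀ.

Sanity check: (A − (-3)·I) v_1 = (0, 0, 0, 0, 0)ᵀ = 0. ✓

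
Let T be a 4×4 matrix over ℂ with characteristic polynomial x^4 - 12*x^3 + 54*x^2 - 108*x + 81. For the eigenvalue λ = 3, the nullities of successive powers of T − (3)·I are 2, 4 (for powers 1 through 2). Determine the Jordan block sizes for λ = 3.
Block sizes for λ = 3: [2, 2]

From the dimensions of kernels of powers, the number of Jordan blocks of size at least j is d_j − d_{j−1} where d_j = dim ker(N^j) (with d_0 = 0). Computing the differences gives [2, 2].
The number of blocks of size exactly k is (#blocks of size ≥ k) − (#blocks of size ≥ k + 1), so the partition is: 2 block(s) of size 2.
In nonincreasing order the block sizes are [2, 2].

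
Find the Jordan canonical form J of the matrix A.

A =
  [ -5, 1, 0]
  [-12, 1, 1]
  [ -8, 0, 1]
J_3(-1)

The characteristic polynomial is
  det(x·I − A) = x^3 + 3*x^2 + 3*x + 1 = (x + 1)^3

Eigenvalues and multiplicities (the geometric multiplicity of λ is n − rank(A − λI), which equals the number of Jordan blocks for λ):
  λ = -1: algebraic multiplicity = 3, geometric multiplicity = 1

Determining the block sizes for each eigenvalue:
  λ = -1: one block (gm = 1), so the single block has size am = 3 → block sizes [3]

Assembling the blocks gives a Jordan form
J =
  [-1,  1,  0]
  [ 0, -1,  1]
  [ 0,  0, -1]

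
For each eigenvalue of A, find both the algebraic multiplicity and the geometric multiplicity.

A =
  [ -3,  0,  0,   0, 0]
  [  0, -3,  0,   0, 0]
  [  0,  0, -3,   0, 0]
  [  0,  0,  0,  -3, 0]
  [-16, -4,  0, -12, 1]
λ = -3: alg = 4, geom = 4; λ = 1: alg = 1, geom = 1

Step 1 — factor the characteristic polynomial to read off the algebraic multiplicities:
  χ_A(x) = (x - 1)*(x + 3)^4

Step 2 — compute geometric multiplicities via the rank-nullity identity g(λ) = n − rank(A − λI):
  rank(A − (-3)·I) = 1, so dim ker(A − (-3)·I) = n − 1 = 4
  rank(A − (1)·I) = 4, so dim ker(A − (1)·I) = n − 4 = 1

Summary:
  λ = -3: algebraic multiplicity = 4, geometric multiplicity = 4
  λ = 1: algebraic multiplicity = 1, geometric multiplicity = 1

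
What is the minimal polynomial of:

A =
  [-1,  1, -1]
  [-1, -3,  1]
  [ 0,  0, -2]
x^2 + 4*x + 4

The characteristic polynomial is χ_A(x) = (x + 2)^3, so the eigenvalues are known. The minimal polynomial is
  m_A(x) = Π_λ (x − λ)^{k_λ}
where k_λ is the size of the *largest* Jordan block for λ (equivalently, the smallest k with (A − λI)^k v = 0 for every generalised eigenvector v of λ).

  λ = -2: largest Jordan block has size 2, contributing (x + 2)^2

So m_A(x) = (x + 2)^2 = x^2 + 4*x + 4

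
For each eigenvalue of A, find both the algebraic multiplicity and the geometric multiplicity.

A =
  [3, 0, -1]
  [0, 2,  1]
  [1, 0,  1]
λ = 2: alg = 3, geom = 1

Step 1 — factor the characteristic polynomial to read off the algebraic multiplicities:
  χ_A(x) = (x - 2)^3

Step 2 — compute geometric multiplicities via the rank-nullity identity g(λ) = n − rank(A − λI):
  rank(A − (2)·I) = 2, so dim ker(A − (2)·I) = n − 2 = 1

Summary:
  λ = 2: algebraic multiplicity = 3, geometric multiplicity = 1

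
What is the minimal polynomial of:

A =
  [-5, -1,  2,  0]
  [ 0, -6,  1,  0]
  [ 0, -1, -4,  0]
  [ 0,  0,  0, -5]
x^3 + 15*x^2 + 75*x + 125

The characteristic polynomial is χ_A(x) = (x + 5)^4, so the eigenvalues are known. The minimal polynomial is
  m_A(x) = Π_λ (x − λ)^{k_λ}
where k_λ is the size of the *largest* Jordan block for λ (equivalently, the smallest k with (A − λI)^k v = 0 for every generalised eigenvector v of λ).

  λ = -5: largest Jordan block has size 3, contributing (x + 5)^3

So m_A(x) = (x + 5)^3 = x^3 + 15*x^2 + 75*x + 125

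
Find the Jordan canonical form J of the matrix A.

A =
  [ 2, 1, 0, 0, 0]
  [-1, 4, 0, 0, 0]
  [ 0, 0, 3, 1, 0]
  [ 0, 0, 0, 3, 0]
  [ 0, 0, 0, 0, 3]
J_2(3) ⊕ J_2(3) ⊕ J_1(3)

The characteristic polynomial is
  det(x·I − A) = x^5 - 15*x^4 + 90*x^3 - 270*x^2 + 405*x - 243 = (x - 3)^5

Eigenvalues and multiplicities (the geometric multiplicity of λ is n − rank(A − λI), which equals the number of Jordan blocks for λ):
  λ = 3: algebraic multiplicity = 5, geometric multiplicity = 3

Determining the block sizes for each eigenvalue:
  λ = 3: with am = 5 and gm = 3, the partition is not yet determined (e.g. several partitions of 5 into 3 parts exist). Let N = A − (3)·I. Computing rank(N^1) = 2, rank(N^2) = 0; the number of blocks of size ≥ j is rank(N^{j−1}) − rank(N^j), giving [3, 2]. So we have 2 block(s) of size 2, 1 block(s) of size 1 → block sizes [2, 2, 1]

Assembling the blocks gives a Jordan form
J =
  [3, 1, 0, 0, 0]
  [0, 3, 0, 0, 0]
  [0, 0, 3, 1, 0]
  [0, 0, 0, 3, 0]
  [0, 0, 0, 0, 3]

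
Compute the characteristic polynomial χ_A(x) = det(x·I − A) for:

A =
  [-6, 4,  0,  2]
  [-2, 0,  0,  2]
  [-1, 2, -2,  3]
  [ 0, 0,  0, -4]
x^4 + 12*x^3 + 52*x^2 + 96*x + 64

Expanding det(x·I − A) (e.g. by cofactor expansion or by noting that A is similar to its Jordan form J, which has the same characteristic polynomial as A) gives
  χ_A(x) = x^4 + 12*x^3 + 52*x^2 + 96*x + 64
which factors as (x + 2)^2*(x + 4)^2. The eigenvalues (with algebraic multiplicities) are λ = -4 with multiplicity 2, λ = -2 with multiplicity 2.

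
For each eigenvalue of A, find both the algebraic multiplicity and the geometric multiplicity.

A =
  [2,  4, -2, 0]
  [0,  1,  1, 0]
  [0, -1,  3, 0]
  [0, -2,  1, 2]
λ = 2: alg = 4, geom = 2

Step 1 — factor the characteristic polynomial to read off the algebraic multiplicities:
  χ_A(x) = (x - 2)^4

Step 2 — compute geometric multiplicities via the rank-nullity identity g(λ) = n − rank(A − λI):
  rank(A − (2)·I) = 2, so dim ker(A − (2)·I) = n − 2 = 2

Summary:
  λ = 2: algebraic multiplicity = 4, geometric multiplicity = 2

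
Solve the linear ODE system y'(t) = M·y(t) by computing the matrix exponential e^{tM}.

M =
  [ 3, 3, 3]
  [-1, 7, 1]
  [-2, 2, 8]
e^{tM} =
  [-3*t*exp(6*t) + exp(6*t), 3*t*exp(6*t), 3*t*exp(6*t)]
  [-t*exp(6*t), t*exp(6*t) + exp(6*t), t*exp(6*t)]
  [-2*t*exp(6*t), 2*t*exp(6*t), 2*t*exp(6*t) + exp(6*t)]

Strategy: write M = P · J · P⁻¹ where J is a Jordan canonical form, so e^{tM} = P · e^{tJ} · P⁻¹, and e^{tJ} can be computed block-by-block.

M has Jordan form
J =
  [6, 1, 0]
  [0, 6, 0]
  [0, 0, 6]
(up to reordering of blocks).

Per-block formulas:
  For a 1×1 block at λ = 6: exp(t · [6]) = [e^(6t)].
  For a 2×2 Jordan block J_2(6): exp(t · J_2(6)) = e^(6t)·(I + t·N), where N is the 2×2 nilpotent shift.

After assembling e^{tJ} and conjugating by P, we get:

e^{tM} =
  [-3*t*exp(6*t) + exp(6*t), 3*t*exp(6*t), 3*t*exp(6*t)]
  [-t*exp(6*t), t*exp(6*t) + exp(6*t), t*exp(6*t)]
  [-2*t*exp(6*t), 2*t*exp(6*t), 2*t*exp(6*t) + exp(6*t)]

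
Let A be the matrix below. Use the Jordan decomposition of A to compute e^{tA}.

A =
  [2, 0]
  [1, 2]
e^{tA} =
  [exp(2*t), 0]
  [t*exp(2*t), exp(2*t)]

Strategy: write A = P · J · P⁻¹ where J is a Jordan canonical form, so e^{tA} = P · e^{tJ} · P⁻¹, and e^{tJ} can be computed block-by-block.

A has Jordan form
J =
  [2, 1]
  [0, 2]
(up to reordering of blocks).

Per-block formulas:
  For a 2×2 Jordan block J_2(2): exp(t · J_2(2)) = e^(2t)·(I + t·N), where N is the 2×2 nilpotent shift.

After assembling e^{tJ} and conjugating by P, we get:

e^{tA} =
  [exp(2*t), 0]
  [t*exp(2*t), exp(2*t)]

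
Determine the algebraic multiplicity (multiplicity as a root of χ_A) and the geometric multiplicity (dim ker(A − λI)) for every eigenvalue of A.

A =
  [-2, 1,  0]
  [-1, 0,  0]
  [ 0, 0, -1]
λ = -1: alg = 3, geom = 2

Step 1 — factor the characteristic polynomial to read off the algebraic multiplicities:
  χ_A(x) = (x + 1)^3

Step 2 — compute geometric multiplicities via the rank-nullity identity g(λ) = n − rank(A − λI):
  rank(A − (-1)·I) = 1, so dim ker(A − (-1)·I) = n − 1 = 2

Summary:
  λ = -1: algebraic multiplicity = 3, geometric multiplicity = 2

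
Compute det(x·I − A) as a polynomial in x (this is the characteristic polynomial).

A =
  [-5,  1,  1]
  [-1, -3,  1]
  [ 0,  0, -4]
x^3 + 12*x^2 + 48*x + 64

Expanding det(x·I − A) (e.g. by cofactor expansion or by noting that A is similar to its Jordan form J, which has the same characteristic polynomial as A) gives
  χ_A(x) = x^3 + 12*x^2 + 48*x + 64
which factors as (x + 4)^3. The eigenvalues (with algebraic multiplicities) are λ = -4 with multiplicity 3.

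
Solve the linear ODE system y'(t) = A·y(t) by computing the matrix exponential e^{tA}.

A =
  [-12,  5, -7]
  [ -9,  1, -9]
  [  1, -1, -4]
e^{tA} =
  [-3*t^2*exp(-5*t)/2 - 7*t*exp(-5*t) + exp(-5*t), t^2*exp(-5*t) + 5*t*exp(-5*t), -3*t^2*exp(-5*t)/2 - 7*t*exp(-5*t)]
  [-9*t*exp(-5*t), 6*t*exp(-5*t) + exp(-5*t), -9*t*exp(-5*t)]
  [3*t^2*exp(-5*t)/2 + t*exp(-5*t), -t^2*exp(-5*t) - t*exp(-5*t), 3*t^2*exp(-5*t)/2 + t*exp(-5*t) + exp(-5*t)]

Strategy: write A = P · J · P⁻¹ where J is a Jordan canonical form, so e^{tA} = P · e^{tJ} · P⁻¹, and e^{tJ} can be computed block-by-block.

A has Jordan form
J =
  [-5,  1,  0]
  [ 0, -5,  1]
  [ 0,  0, -5]
(up to reordering of blocks).

Per-block formulas:
  For a 3×3 Jordan block J_3(-5): exp(t · J_3(-5)) = e^(-5t)·(I + t·N + (t^2/2)·N^2), where N is the 3×3 nilpotent shift.

After assembling e^{tJ} and conjugating by P, we get:

e^{tA} =
  [-3*t^2*exp(-5*t)/2 - 7*t*exp(-5*t) + exp(-5*t), t^2*exp(-5*t) + 5*t*exp(-5*t), -3*t^2*exp(-5*t)/2 - 7*t*exp(-5*t)]
  [-9*t*exp(-5*t), 6*t*exp(-5*t) + exp(-5*t), -9*t*exp(-5*t)]
  [3*t^2*exp(-5*t)/2 + t*exp(-5*t), -t^2*exp(-5*t) - t*exp(-5*t), 3*t^2*exp(-5*t)/2 + t*exp(-5*t) + exp(-5*t)]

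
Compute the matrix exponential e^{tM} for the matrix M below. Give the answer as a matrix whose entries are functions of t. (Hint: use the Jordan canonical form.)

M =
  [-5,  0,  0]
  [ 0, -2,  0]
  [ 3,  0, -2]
e^{tM} =
  [exp(-5*t), 0, 0]
  [0, exp(-2*t), 0]
  [exp(-2*t) - exp(-5*t), 0, exp(-2*t)]

Strategy: write M = P · J · P⁻¹ where J is a Jordan canonical form, so e^{tM} = P · e^{tJ} · P⁻¹, and e^{tJ} can be computed block-by-block.

M has Jordan form
J =
  [-5,  0,  0]
  [ 0, -2,  0]
  [ 0,  0, -2]
(up to reordering of blocks).

Per-block formulas:
  For a 1×1 block at λ = -2: exp(t · [-2]) = [e^(-2t)].
  For a 1×1 block at λ = -5: exp(t · [-5]) = [e^(-5t)].

After assembling e^{tJ} and conjugating by P, we get:

e^{tM} =
  [exp(-5*t), 0, 0]
  [0, exp(-2*t), 0]
  [exp(-2*t) - exp(-5*t), 0, exp(-2*t)]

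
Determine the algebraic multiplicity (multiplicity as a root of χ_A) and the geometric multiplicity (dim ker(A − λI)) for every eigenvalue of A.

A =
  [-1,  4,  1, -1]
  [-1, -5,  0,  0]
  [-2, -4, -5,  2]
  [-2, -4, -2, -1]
λ = -3: alg = 4, geom = 2

Step 1 — factor the characteristic polynomial to read off the algebraic multiplicities:
  χ_A(x) = (x + 3)^4

Step 2 — compute geometric multiplicities via the rank-nullity identity g(λ) = n − rank(A − λI):
  rank(A − (-3)·I) = 2, so dim ker(A − (-3)·I) = n − 2 = 2

Summary:
  λ = -3: algebraic multiplicity = 4, geometric multiplicity = 2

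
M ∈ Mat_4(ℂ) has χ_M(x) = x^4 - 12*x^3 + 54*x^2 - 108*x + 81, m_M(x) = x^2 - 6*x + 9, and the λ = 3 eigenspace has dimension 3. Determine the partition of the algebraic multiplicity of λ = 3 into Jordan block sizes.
Block sizes for λ = 3: [2, 1, 1]

Step 1 — from the characteristic polynomial, algebraic multiplicity of λ = 3 is 4. From dim ker(M − (3)·I) = 3, there are exactly 3 Jordan blocks for λ = 3.
Step 2 — from the minimal polynomial, the factor (x − 3)^2 tells us the largest block for λ = 3 has size 2.
Step 3 — with total size 4, 3 blocks, and largest block 2, the block sizes (in nonincreasing order) are [2, 1, 1].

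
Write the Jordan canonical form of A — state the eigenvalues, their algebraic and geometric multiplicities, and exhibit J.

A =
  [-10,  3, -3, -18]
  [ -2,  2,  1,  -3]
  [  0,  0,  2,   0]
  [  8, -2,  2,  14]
J_3(2) ⊕ J_1(2)

The characteristic polynomial is
  det(x·I − A) = x^4 - 8*x^3 + 24*x^2 - 32*x + 16 = (x - 2)^4

Eigenvalues and multiplicities (the geometric multiplicity of λ is n − rank(A − λI), which equals the number of Jordan blocks for λ):
  λ = 2: algebraic multiplicity = 4, geometric multiplicity = 2

Determining the block sizes for each eigenvalue:
  λ = 2: with am = 4 and gm = 2, the partition is not yet determined (e.g. several partitions of 4 into 2 parts exist). Let N = A − (2)·I. Computing rank(N^1) = 2, rank(N^2) = 1, rank(N^3) = 0; the number of blocks of size ≥ j is rank(N^{j−1}) − rank(N^j), giving [2, 1, 1]. So we have 1 block(s) of size 3, 1 block(s) of size 1 → block sizes [3, 1]

Assembling the blocks gives a Jordan form
J =
  [2, 1, 0, 0]
  [0, 2, 1, 0]
  [0, 0, 2, 0]
  [0, 0, 0, 2]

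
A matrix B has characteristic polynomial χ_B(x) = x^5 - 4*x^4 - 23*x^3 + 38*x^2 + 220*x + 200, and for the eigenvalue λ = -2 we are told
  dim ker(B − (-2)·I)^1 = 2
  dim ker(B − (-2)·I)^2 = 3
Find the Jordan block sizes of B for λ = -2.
Block sizes for λ = -2: [2, 1]

From the dimensions of kernels of powers, the number of Jordan blocks of size at least j is d_j − d_{j−1} where d_j = dim ker(N^j) (with d_0 = 0). Computing the differences gives [2, 1].
The number of blocks of size exactly k is (#blocks of size ≥ k) − (#blocks of size ≥ k + 1), so the partition is: 1 block(s) of size 1, 1 block(s) of size 2.
In nonincreasing order the block sizes are [2, 1].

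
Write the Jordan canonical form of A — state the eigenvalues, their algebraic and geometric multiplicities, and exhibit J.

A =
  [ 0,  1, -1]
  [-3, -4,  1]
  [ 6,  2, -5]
J_2(-3) ⊕ J_1(-3)

The characteristic polynomial is
  det(x·I − A) = x^3 + 9*x^2 + 27*x + 27 = (x + 3)^3

Eigenvalues and multiplicities (the geometric multiplicity of λ is n − rank(A − λI), which equals the number of Jordan blocks for λ):
  λ = -3: algebraic multiplicity = 3, geometric multiplicity = 2

Determining the block sizes for each eigenvalue:
  λ = -3: 2 blocks summing to 3 forces exactly one block of size 2 and the rest size 1 → block sizes [2, 1]

Assembling the blocks gives a Jordan form
J =
  [-3,  1,  0]
  [ 0, -3,  0]
  [ 0,  0, -3]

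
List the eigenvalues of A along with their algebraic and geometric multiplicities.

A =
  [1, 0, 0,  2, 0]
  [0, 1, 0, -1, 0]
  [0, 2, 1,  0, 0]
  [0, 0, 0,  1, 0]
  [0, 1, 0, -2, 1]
λ = 1: alg = 5, geom = 3

Step 1 — factor the characteristic polynomial to read off the algebraic multiplicities:
  χ_A(x) = (x - 1)^5

Step 2 — compute geometric multiplicities via the rank-nullity identity g(λ) = n − rank(A − λI):
  rank(A − (1)·I) = 2, so dim ker(A − (1)·I) = n − 2 = 3

Summary:
  λ = 1: algebraic multiplicity = 5, geometric multiplicity = 3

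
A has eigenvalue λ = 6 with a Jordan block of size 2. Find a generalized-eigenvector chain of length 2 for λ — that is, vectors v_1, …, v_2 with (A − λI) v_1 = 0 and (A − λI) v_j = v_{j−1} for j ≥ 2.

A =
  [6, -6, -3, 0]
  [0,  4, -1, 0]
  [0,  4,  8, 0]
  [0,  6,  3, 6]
A Jordan chain for λ = 6 of length 2:
v_1 = (-6, -2, 4, 6)ᵀ
v_2 = (0, 1, 0, 0)ᵀ

Let N = A − (6)·I. We want v_2 with N^2 v_2 = 0 but N^1 v_2 ≠ 0; then v_{j-1} := N · v_j for j = 2, …, 2.

Pick v_2 = (0, 1, 0, 0)ᵀ.
Then v_1 = N · v_2 = (-6, -2, 4, 6)ᵀ.

Sanity check: (A − (6)·I) v_1 = (0, 0, 0, 0)ᵀ = 0. ✓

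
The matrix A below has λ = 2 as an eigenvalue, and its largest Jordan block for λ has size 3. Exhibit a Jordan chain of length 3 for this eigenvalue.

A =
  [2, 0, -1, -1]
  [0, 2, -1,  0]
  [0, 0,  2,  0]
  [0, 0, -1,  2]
A Jordan chain for λ = 2 of length 3:
v_1 = (1, 0, 0, 0)ᵀ
v_2 = (-1, -1, 0, -1)ᵀ
v_3 = (0, 0, 1, 0)ᵀ

Let N = A − (2)·I. We want v_3 with N^3 v_3 = 0 but N^2 v_3 ≠ 0; then v_{j-1} := N · v_j for j = 3, …, 2.

Pick v_3 = (0, 0, 1, 0)ᵀ.
Then v_2 = N · v_3 = (-1, -1, 0, -1)ᵀ.
Then v_1 = N · v_2 = (1, 0, 0, 0)ᵀ.

Sanity check: (A − (2)·I) v_1 = (0, 0, 0, 0)ᵀ = 0. ✓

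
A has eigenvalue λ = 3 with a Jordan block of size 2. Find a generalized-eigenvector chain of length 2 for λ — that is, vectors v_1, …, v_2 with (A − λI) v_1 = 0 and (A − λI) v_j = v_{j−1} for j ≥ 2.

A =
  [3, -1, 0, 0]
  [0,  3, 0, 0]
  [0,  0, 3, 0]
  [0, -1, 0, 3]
A Jordan chain for λ = 3 of length 2:
v_1 = (-1, 0, 0, -1)ᵀ
v_2 = (0, 1, 0, 0)ᵀ

Let N = A − (3)·I. We want v_2 with N^2 v_2 = 0 but N^1 v_2 ≠ 0; then v_{j-1} := N · v_j for j = 2, …, 2.

Pick v_2 = (0, 1, 0, 0)ᵀ.
Then v_1 = N · v_2 = (-1, 0, 0, -1)ᵀ.

Sanity check: (A − (3)·I) v_1 = (0, 0, 0, 0)ᵀ = 0. ✓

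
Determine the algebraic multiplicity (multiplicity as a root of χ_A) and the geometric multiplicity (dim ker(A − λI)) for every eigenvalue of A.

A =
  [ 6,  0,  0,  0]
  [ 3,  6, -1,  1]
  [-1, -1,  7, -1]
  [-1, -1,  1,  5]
λ = 6: alg = 4, geom = 2

Step 1 — factor the characteristic polynomial to read off the algebraic multiplicities:
  χ_A(x) = (x - 6)^4

Step 2 — compute geometric multiplicities via the rank-nullity identity g(λ) = n − rank(A − λI):
  rank(A − (6)·I) = 2, so dim ker(A − (6)·I) = n − 2 = 2

Summary:
  λ = 6: algebraic multiplicity = 4, geometric multiplicity = 2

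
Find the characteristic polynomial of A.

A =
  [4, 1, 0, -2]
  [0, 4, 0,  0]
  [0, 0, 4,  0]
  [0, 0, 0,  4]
x^4 - 16*x^3 + 96*x^2 - 256*x + 256

Expanding det(x·I − A) (e.g. by cofactor expansion or by noting that A is similar to its Jordan form J, which has the same characteristic polynomial as A) gives
  χ_A(x) = x^4 - 16*x^3 + 96*x^2 - 256*x + 256
which factors as (x - 4)^4. The eigenvalues (with algebraic multiplicities) are λ = 4 with multiplicity 4.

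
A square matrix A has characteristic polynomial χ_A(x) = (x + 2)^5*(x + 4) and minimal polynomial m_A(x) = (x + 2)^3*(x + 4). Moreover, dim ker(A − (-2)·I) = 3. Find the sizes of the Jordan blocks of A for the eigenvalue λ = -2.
Block sizes for λ = -2: [3, 1, 1]

Step 1 — from the characteristic polynomial, algebraic multiplicity of λ = -2 is 5. From dim ker(A − (-2)·I) = 3, there are exactly 3 Jordan blocks for λ = -2.
Step 2 — from the minimal polynomial, the factor (x + 2)^3 tells us the largest block for λ = -2 has size 3.
Step 3 — with total size 5, 3 blocks, and largest block 3, the block sizes (in nonincreasing order) are [3, 1, 1].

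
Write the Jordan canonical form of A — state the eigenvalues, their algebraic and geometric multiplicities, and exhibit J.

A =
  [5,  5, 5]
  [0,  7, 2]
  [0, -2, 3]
J_2(5) ⊕ J_1(5)

The characteristic polynomial is
  det(x·I − A) = x^3 - 15*x^2 + 75*x - 125 = (x - 5)^3

Eigenvalues and multiplicities (the geometric multiplicity of λ is n − rank(A − λI), which equals the number of Jordan blocks for λ):
  λ = 5: algebraic multiplicity = 3, geometric multiplicity = 2

Determining the block sizes for each eigenvalue:
  λ = 5: 2 blocks summing to 3 forces exactly one block of size 2 and the rest size 1 → block sizes [2, 1]

Assembling the blocks gives a Jordan form
J =
  [5, 1, 0]
  [0, 5, 0]
  [0, 0, 5]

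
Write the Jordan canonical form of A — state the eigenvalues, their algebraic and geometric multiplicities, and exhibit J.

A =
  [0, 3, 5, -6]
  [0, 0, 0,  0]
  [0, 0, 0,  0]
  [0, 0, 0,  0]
J_2(0) ⊕ J_1(0) ⊕ J_1(0)

The characteristic polynomial is
  det(x·I − A) = x^4

Eigenvalues and multiplicities (the geometric multiplicity of λ is n − rank(A − λI), which equals the number of Jordan blocks for λ):
  λ = 0: algebraic multiplicity = 4, geometric multiplicity = 3

Determining the block sizes for each eigenvalue:
  λ = 0: 3 blocks summing to 4 forces exactly one block of size 2 and the rest size 1 → block sizes [2, 1, 1]

Assembling the blocks gives a Jordan form
J =
  [0, 1, 0, 0]
  [0, 0, 0, 0]
  [0, 0, 0, 0]
  [0, 0, 0, 0]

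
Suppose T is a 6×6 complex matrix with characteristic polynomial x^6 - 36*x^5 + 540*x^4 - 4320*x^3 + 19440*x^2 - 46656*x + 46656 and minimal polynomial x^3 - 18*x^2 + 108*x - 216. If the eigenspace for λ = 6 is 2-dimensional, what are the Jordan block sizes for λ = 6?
Block sizes for λ = 6: [3, 3]

Step 1 — from the characteristic polynomial, algebraic multiplicity of λ = 6 is 6. From dim ker(T − (6)·I) = 2, there are exactly 2 Jordan blocks for λ = 6.
Step 2 — from the minimal polynomial, the factor (x − 6)^3 tells us the largest block for λ = 6 has size 3.
Step 3 — with total size 6, 2 blocks, and largest block 3, the block sizes (in nonincreasing order) are [3, 3].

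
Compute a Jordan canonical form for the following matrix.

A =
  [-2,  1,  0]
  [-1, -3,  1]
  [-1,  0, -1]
J_3(-2)

The characteristic polynomial is
  det(x·I − A) = x^3 + 6*x^2 + 12*x + 8 = (x + 2)^3

Eigenvalues and multiplicities (the geometric multiplicity of λ is n − rank(A − λI), which equals the number of Jordan blocks for λ):
  λ = -2: algebraic multiplicity = 3, geometric multiplicity = 1

Determining the block sizes for each eigenvalue:
  λ = -2: one block (gm = 1), so the single block has size am = 3 → block sizes [3]

Assembling the blocks gives a Jordan form
J =
  [-2,  1,  0]
  [ 0, -2,  1]
  [ 0,  0, -2]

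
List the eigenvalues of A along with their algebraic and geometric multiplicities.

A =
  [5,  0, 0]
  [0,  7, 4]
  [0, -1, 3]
λ = 5: alg = 3, geom = 2

Step 1 — factor the characteristic polynomial to read off the algebraic multiplicities:
  χ_A(x) = (x - 5)^3

Step 2 — compute geometric multiplicities via the rank-nullity identity g(λ) = n − rank(A − λI):
  rank(A − (5)·I) = 1, so dim ker(A − (5)·I) = n − 1 = 2

Summary:
  λ = 5: algebraic multiplicity = 3, geometric multiplicity = 2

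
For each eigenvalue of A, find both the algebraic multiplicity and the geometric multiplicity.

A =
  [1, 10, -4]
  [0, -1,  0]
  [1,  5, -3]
λ = -1: alg = 3, geom = 2

Step 1 — factor the characteristic polynomial to read off the algebraic multiplicities:
  χ_A(x) = (x + 1)^3

Step 2 — compute geometric multiplicities via the rank-nullity identity g(λ) = n − rank(A − λI):
  rank(A − (-1)·I) = 1, so dim ker(A − (-1)·I) = n − 1 = 2

Summary:
  λ = -1: algebraic multiplicity = 3, geometric multiplicity = 2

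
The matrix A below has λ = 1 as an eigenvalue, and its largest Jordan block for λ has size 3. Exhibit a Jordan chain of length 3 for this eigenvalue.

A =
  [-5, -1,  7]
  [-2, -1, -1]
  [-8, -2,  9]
A Jordan chain for λ = 1 of length 3:
v_1 = (-18, 24, -12)ᵀ
v_2 = (-6, -2, -8)ᵀ
v_3 = (1, 0, 0)ᵀ

Let N = A − (1)·I. We want v_3 with N^3 v_3 = 0 but N^2 v_3 ≠ 0; then v_{j-1} := N · v_j for j = 3, …, 2.

Pick v_3 = (1, 0, 0)ᵀ.
Then v_2 = N · v_3 = (-6, -2, -8)ᵀ.
Then v_1 = N · v_2 = (-18, 24, -12)ᵀ.

Sanity check: (A − (1)·I) v_1 = (0, 0, 0)ᵀ = 0. ✓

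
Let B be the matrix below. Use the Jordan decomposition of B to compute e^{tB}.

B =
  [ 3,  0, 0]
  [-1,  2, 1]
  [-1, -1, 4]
e^{tB} =
  [exp(3*t), 0, 0]
  [-t*exp(3*t), -t*exp(3*t) + exp(3*t), t*exp(3*t)]
  [-t*exp(3*t), -t*exp(3*t), t*exp(3*t) + exp(3*t)]

Strategy: write B = P · J · P⁻¹ where J is a Jordan canonical form, so e^{tB} = P · e^{tJ} · P⁻¹, and e^{tJ} can be computed block-by-block.

B has Jordan form
J =
  [3, 1, 0]
  [0, 3, 0]
  [0, 0, 3]
(up to reordering of blocks).

Per-block formulas:
  For a 2×2 Jordan block J_2(3): exp(t · J_2(3)) = e^(3t)·(I + t·N), where N is the 2×2 nilpotent shift.
  For a 1×1 block at λ = 3: exp(t · [3]) = [e^(3t)].

After assembling e^{tJ} and conjugating by P, we get:

e^{tB} =
  [exp(3*t), 0, 0]
  [-t*exp(3*t), -t*exp(3*t) + exp(3*t), t*exp(3*t)]
  [-t*exp(3*t), -t*exp(3*t), t*exp(3*t) + exp(3*t)]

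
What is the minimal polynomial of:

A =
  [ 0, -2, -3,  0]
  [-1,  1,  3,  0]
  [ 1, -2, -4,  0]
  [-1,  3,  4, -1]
x^2 + 2*x + 1

The characteristic polynomial is χ_A(x) = (x + 1)^4, so the eigenvalues are known. The minimal polynomial is
  m_A(x) = Π_λ (x − λ)^{k_λ}
where k_λ is the size of the *largest* Jordan block for λ (equivalently, the smallest k with (A − λI)^k v = 0 for every generalised eigenvector v of λ).

  λ = -1: largest Jordan block has size 2, contributing (x + 1)^2

So m_A(x) = (x + 1)^2 = x^2 + 2*x + 1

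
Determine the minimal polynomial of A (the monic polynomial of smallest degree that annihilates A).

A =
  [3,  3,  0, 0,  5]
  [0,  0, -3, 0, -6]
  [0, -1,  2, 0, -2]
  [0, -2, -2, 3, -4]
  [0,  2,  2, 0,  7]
x^3 - 9*x^2 + 27*x - 27

The characteristic polynomial is χ_A(x) = (x - 3)^5, so the eigenvalues are known. The minimal polynomial is
  m_A(x) = Π_λ (x − λ)^{k_λ}
where k_λ is the size of the *largest* Jordan block for λ (equivalently, the smallest k with (A − λI)^k v = 0 for every generalised eigenvector v of λ).

  λ = 3: largest Jordan block has size 3, contributing (x − 3)^3

So m_A(x) = (x - 3)^3 = x^3 - 9*x^2 + 27*x - 27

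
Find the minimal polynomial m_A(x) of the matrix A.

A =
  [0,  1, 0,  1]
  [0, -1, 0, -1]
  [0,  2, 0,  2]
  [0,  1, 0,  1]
x^2

The characteristic polynomial is χ_A(x) = x^4, so the eigenvalues are known. The minimal polynomial is
  m_A(x) = Π_λ (x − λ)^{k_λ}
where k_λ is the size of the *largest* Jordan block for λ (equivalently, the smallest k with (A − λI)^k v = 0 for every generalised eigenvector v of λ).

  λ = 0: largest Jordan block has size 2, contributing (x − 0)^2

So m_A(x) = x^2 = x^2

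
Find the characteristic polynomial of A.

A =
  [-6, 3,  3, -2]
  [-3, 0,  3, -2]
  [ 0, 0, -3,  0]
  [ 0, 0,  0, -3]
x^4 + 12*x^3 + 54*x^2 + 108*x + 81

Expanding det(x·I − A) (e.g. by cofactor expansion or by noting that A is similar to its Jordan form J, which has the same characteristic polynomial as A) gives
  χ_A(x) = x^4 + 12*x^3 + 54*x^2 + 108*x + 81
which factors as (x + 3)^4. The eigenvalues (with algebraic multiplicities) are λ = -3 with multiplicity 4.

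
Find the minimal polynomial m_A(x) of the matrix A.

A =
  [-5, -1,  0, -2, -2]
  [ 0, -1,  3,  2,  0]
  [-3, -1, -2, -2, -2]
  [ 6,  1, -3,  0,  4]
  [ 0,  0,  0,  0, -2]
x^3 + 6*x^2 + 12*x + 8

The characteristic polynomial is χ_A(x) = (x + 2)^5, so the eigenvalues are known. The minimal polynomial is
  m_A(x) = Π_λ (x − λ)^{k_λ}
where k_λ is the size of the *largest* Jordan block for λ (equivalently, the smallest k with (A − λI)^k v = 0 for every generalised eigenvector v of λ).

  λ = -2: largest Jordan block has size 3, contributing (x + 2)^3

So m_A(x) = (x + 2)^3 = x^3 + 6*x^2 + 12*x + 8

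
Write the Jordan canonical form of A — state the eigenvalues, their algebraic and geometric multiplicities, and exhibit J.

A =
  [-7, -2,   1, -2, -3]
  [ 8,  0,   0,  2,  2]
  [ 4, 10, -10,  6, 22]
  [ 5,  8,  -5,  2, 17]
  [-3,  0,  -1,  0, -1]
J_2(-4) ⊕ J_1(-4) ⊕ J_1(-2) ⊕ J_1(-2)

The characteristic polynomial is
  det(x·I − A) = x^5 + 16*x^4 + 100*x^3 + 304*x^2 + 448*x + 256 = (x + 2)^2*(x + 4)^3

Eigenvalues and multiplicities (the geometric multiplicity of λ is n − rank(A − λI), which equals the number of Jordan blocks for λ):
  λ = -4: algebraic multiplicity = 3, geometric multiplicity = 2
  λ = -2: algebraic multiplicity = 2, geometric multiplicity = 2

Determining the block sizes for each eigenvalue:
  λ = -4: 2 blocks summing to 3 forces exactly one block of size 2 and the rest size 1 → block sizes [2, 1]
  λ = -2: gm = am = 2, so every block has size 1 → block sizes [1, 1]

Assembling the blocks gives a Jordan form
J =
  [-4,  1,  0,  0,  0]
  [ 0, -4,  0,  0,  0]
  [ 0,  0, -4,  0,  0]
  [ 0,  0,  0, -2,  0]
  [ 0,  0,  0,  0, -2]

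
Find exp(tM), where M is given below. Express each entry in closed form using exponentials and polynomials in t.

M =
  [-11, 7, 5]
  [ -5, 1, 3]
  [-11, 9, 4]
e^{tM} =
  [-9*t^2*exp(-2*t)/2 - 9*t*exp(-2*t) + exp(-2*t), 3*t^2*exp(-2*t)/2 + 7*t*exp(-2*t), 3*t^2*exp(-2*t) + 5*t*exp(-2*t)]
  [-3*t^2*exp(-2*t)/2 - 5*t*exp(-2*t), t^2*exp(-2*t)/2 + 3*t*exp(-2*t) + exp(-2*t), t^2*exp(-2*t) + 3*t*exp(-2*t)]
  [-6*t^2*exp(-2*t) - 11*t*exp(-2*t), 2*t^2*exp(-2*t) + 9*t*exp(-2*t), 4*t^2*exp(-2*t) + 6*t*exp(-2*t) + exp(-2*t)]

Strategy: write M = P · J · P⁻¹ where J is a Jordan canonical form, so e^{tM} = P · e^{tJ} · P⁻¹, and e^{tJ} can be computed block-by-block.

M has Jordan form
J =
  [-2,  1,  0]
  [ 0, -2,  1]
  [ 0,  0, -2]
(up to reordering of blocks).

Per-block formulas:
  For a 3×3 Jordan block J_3(-2): exp(t · J_3(-2)) = e^(-2t)·(I + t·N + (t^2/2)·N^2), where N is the 3×3 nilpotent shift.

After assembling e^{tJ} and conjugating by P, we get:

e^{tM} =
  [-9*t^2*exp(-2*t)/2 - 9*t*exp(-2*t) + exp(-2*t), 3*t^2*exp(-2*t)/2 + 7*t*exp(-2*t), 3*t^2*exp(-2*t) + 5*t*exp(-2*t)]
  [-3*t^2*exp(-2*t)/2 - 5*t*exp(-2*t), t^2*exp(-2*t)/2 + 3*t*exp(-2*t) + exp(-2*t), t^2*exp(-2*t) + 3*t*exp(-2*t)]
  [-6*t^2*exp(-2*t) - 11*t*exp(-2*t), 2*t^2*exp(-2*t) + 9*t*exp(-2*t), 4*t^2*exp(-2*t) + 6*t*exp(-2*t) + exp(-2*t)]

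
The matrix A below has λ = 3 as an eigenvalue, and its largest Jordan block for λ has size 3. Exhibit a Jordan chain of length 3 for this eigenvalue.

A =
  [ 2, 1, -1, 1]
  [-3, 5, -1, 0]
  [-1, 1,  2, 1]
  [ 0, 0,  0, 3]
A Jordan chain for λ = 3 of length 3:
v_1 = (-1, -2, -1, 0)ᵀ
v_2 = (-1, -3, -1, 0)ᵀ
v_3 = (1, 0, 0, 0)ᵀ

Let N = A − (3)·I. We want v_3 with N^3 v_3 = 0 but N^2 v_3 ≠ 0; then v_{j-1} := N · v_j for j = 3, …, 2.

Pick v_3 = (1, 0, 0, 0)ᵀ.
Then v_2 = N · v_3 = (-1, -3, -1, 0)ᵀ.
Then v_1 = N · v_2 = (-1, -2, -1, 0)ᵀ.

Sanity check: (A − (3)·I) v_1 = (0, 0, 0, 0)ᵀ = 0. ✓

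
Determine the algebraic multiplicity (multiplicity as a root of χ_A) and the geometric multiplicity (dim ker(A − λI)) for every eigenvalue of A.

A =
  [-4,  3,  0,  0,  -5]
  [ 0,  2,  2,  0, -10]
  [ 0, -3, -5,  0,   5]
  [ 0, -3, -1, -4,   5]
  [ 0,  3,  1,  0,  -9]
λ = -4: alg = 5, geom = 3

Step 1 — factor the characteristic polynomial to read off the algebraic multiplicities:
  χ_A(x) = (x + 4)^5

Step 2 — compute geometric multiplicities via the rank-nullity identity g(λ) = n − rank(A − λI):
  rank(A − (-4)·I) = 2, so dim ker(A − (-4)·I) = n − 2 = 3

Summary:
  λ = -4: algebraic multiplicity = 5, geometric multiplicity = 3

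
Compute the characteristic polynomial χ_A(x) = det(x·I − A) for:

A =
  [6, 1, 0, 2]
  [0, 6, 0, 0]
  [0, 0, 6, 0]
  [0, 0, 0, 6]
x^4 - 24*x^3 + 216*x^2 - 864*x + 1296

Expanding det(x·I − A) (e.g. by cofactor expansion or by noting that A is similar to its Jordan form J, which has the same characteristic polynomial as A) gives
  χ_A(x) = x^4 - 24*x^3 + 216*x^2 - 864*x + 1296
which factors as (x - 6)^4. The eigenvalues (with algebraic multiplicities) are λ = 6 with multiplicity 4.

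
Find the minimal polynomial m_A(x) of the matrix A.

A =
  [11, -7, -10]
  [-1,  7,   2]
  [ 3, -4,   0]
x^3 - 18*x^2 + 108*x - 216

The characteristic polynomial is χ_A(x) = (x - 6)^3, so the eigenvalues are known. The minimal polynomial is
  m_A(x) = Π_λ (x − λ)^{k_λ}
where k_λ is the size of the *largest* Jordan block for λ (equivalently, the smallest k with (A − λI)^k v = 0 for every generalised eigenvector v of λ).

  λ = 6: largest Jordan block has size 3, contributing (x − 6)^3

So m_A(x) = (x - 6)^3 = x^3 - 18*x^2 + 108*x - 216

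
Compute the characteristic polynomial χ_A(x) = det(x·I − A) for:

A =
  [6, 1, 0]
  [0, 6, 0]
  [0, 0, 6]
x^3 - 18*x^2 + 108*x - 216

Expanding det(x·I − A) (e.g. by cofactor expansion or by noting that A is similar to its Jordan form J, which has the same characteristic polynomial as A) gives
  χ_A(x) = x^3 - 18*x^2 + 108*x - 216
which factors as (x - 6)^3. The eigenvalues (with algebraic multiplicities) are λ = 6 with multiplicity 3.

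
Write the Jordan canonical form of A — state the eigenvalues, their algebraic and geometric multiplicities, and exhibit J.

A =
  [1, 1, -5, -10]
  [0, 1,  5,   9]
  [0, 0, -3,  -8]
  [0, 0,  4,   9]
J_3(1) ⊕ J_1(5)

The characteristic polynomial is
  det(x·I − A) = x^4 - 8*x^3 + 18*x^2 - 16*x + 5 = (x - 5)*(x - 1)^3

Eigenvalues and multiplicities (the geometric multiplicity of λ is n − rank(A − λI), which equals the number of Jordan blocks for λ):
  λ = 1: algebraic multiplicity = 3, geometric multiplicity = 1
  λ = 5: algebraic multiplicity = 1, geometric multiplicity = 1

Determining the block sizes for each eigenvalue:
  λ = 1: one block (gm = 1), so the single block has size am = 3 → block sizes [3]
  λ = 5: one block (gm = 1), so the single block has size am = 1 → block sizes [1]

Assembling the blocks gives a Jordan form
J =
  [1, 1, 0, 0]
  [0, 1, 1, 0]
  [0, 0, 1, 0]
  [0, 0, 0, 5]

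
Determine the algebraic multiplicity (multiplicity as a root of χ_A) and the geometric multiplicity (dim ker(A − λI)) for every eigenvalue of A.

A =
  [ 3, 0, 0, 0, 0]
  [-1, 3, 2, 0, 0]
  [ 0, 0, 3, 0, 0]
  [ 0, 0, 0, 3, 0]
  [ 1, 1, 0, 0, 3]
λ = 3: alg = 5, geom = 3

Step 1 — factor the characteristic polynomial to read off the algebraic multiplicities:
  χ_A(x) = (x - 3)^5

Step 2 — compute geometric multiplicities via the rank-nullity identity g(λ) = n − rank(A − λI):
  rank(A − (3)·I) = 2, so dim ker(A − (3)·I) = n − 2 = 3

Summary:
  λ = 3: algebraic multiplicity = 5, geometric multiplicity = 3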